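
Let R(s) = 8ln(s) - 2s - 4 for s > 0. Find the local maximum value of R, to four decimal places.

-0.9096

R'(s) = 8/s − 2 = 0 gives s = 4.
R''(s) = -8/s², which is negative for s > 0, so this is a local maximum.
R(4) = 8·ln(4) - 8 - 4 ≈ -0.9096.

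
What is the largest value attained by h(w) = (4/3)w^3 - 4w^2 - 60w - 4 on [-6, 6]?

104

The derivative is 4w^2 - 8w - 60, which vanishes at w = -3 and w = 5.
Evaluating at the critical points and endpoints: h(-6) = -76; h(-3) = 104; h(5) = -712/3; h(6) = -220.
So the maximum is h(-3) = 104.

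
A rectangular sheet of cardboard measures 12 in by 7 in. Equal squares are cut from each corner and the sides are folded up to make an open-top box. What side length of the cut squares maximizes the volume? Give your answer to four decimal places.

With cut size x, the volume is V(x) = x(12 − 2x)(7 − 2x) for 0 < x < 3.5.
V'(x) = 12x^2 − 76x + 84. Setting V'(x) = 0 gives x ≈ 1.4266 (the root in (0, 3.5)).
V''(x) = 24x − 76 is negative there, so this is the maximum; V ≈ 54.1109.

1.4266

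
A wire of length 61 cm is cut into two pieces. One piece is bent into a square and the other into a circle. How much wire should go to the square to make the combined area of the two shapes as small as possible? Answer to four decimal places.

34.1660

Let x be the length used for the square. Square side x/4; circle radius (61−x)/(2π).
A(x) = (x/4)² + π·((61−x)/(2π))² = x²/16 + (61−x)²/(4π) for 0 ≤ x ≤ 61. A'(x) = x/8 − (61−x)/(2π) = 0 gives x = 4·61/(π+4) ≈ 34.1660.
A'' = 1/8 + 1/(2π) > 0, so this gives the minimum combined area; x ≈ 34.1660 cm to the square.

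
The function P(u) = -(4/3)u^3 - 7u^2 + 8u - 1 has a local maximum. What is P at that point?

Critical points: P'(u) = -4u^2 - 14u + 8 vanishes at u = -4, 1/2.
Since P''(u) = -8u - 14, we get P''(-4) = 18 > 0 ⇒ local minimum; P''(1/2) = -18 < 0 ⇒ local maximum.
Thus P has its local maximum at u = 1/2, with value 13/12.

13/12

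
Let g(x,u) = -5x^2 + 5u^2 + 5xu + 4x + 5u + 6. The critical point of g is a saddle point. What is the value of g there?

121/25

∂g/∂x = -10x + 5u + 4 = 0 and ∂g/∂u = 5x + 10u + 5 = 0, so (x, u) = (3/25, -14/25).
The Hessian has g_{xx} = -10, g_{uu} = 10, g_{xu} = 5, giving D = -125 < 0, so the point is a saddle point.
g(3/25, -14/25) = 121/25.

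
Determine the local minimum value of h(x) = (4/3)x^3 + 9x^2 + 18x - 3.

h'(x) = 4x^2 + 18x + 18 = 0 at x = -3, -3/2.
h''(x) = 8x + 18. h''(-3) = -6 < 0 ⇒ local maximum; h''(-3/2) = 6 > 0 ⇒ local minimum.
So the local minimum value is h(-3/2) = -57/4.

-57/4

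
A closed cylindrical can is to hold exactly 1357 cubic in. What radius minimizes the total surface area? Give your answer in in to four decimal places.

With radius r and height h, πr²h = 1357 so h = 1357/(πr²), and S(r) = 2πr² + 2πrh = 2πr² + 2·1357/r.
S'(r) = 4πr − 2·1357/r² = 0 ⇒ r³ = 1357/(2π), so r ≈ 5.9998 and h = 2r ≈ 11.9995.
S''(r) = 4π + 4·1357/r³ > 0, so this is the minimum; S ≈ 678.5280.

5.9998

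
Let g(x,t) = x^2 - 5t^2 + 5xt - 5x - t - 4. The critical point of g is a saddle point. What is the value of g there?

∂g/∂x = 2x + 5t - 5 = 0 and ∂g/∂t = 5x - 10t - 1 = 0, so (x, t) = (11/9, 23/45).
The Hessian has g_{xx} = 2, g_{tt} = -10, g_{xt} = 5, giving D = -45 < 0, so the point is a saddle point.
g(11/9, 23/45) = -329/45.

-329/45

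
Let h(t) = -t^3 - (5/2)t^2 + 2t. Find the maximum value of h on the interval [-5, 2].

105/2

Differentiating, h'(t) = -3t^2 - 5t + 2; which vanishes at t = -2 and t = 1/3.
Compare values at every candidate in [-5, 2]: h(-5) = 105/2,  h(-2) = -6,  h(1/3) = 19/54,  h(2) = -14.
So the maximum is h(-5) = 105/2.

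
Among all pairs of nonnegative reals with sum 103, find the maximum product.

With x + y = 103, the product is P(x) = x(103 − x).
P'(x) = 103 − 2x = 0 gives x = 103/2; P'' = −2 < 0, so this is the maximum.
P = 103/2·103/2 = 10609/4.

10609/4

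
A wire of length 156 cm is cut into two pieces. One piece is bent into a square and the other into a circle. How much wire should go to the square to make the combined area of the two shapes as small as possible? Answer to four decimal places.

Let x be the length used for the square. Square side x/4; circle radius (156−x)/(2π).
A(x) = (x/4)² + π·((156−x)/(2π))² = x²/16 + (156−x)²/(4π) for 0 ≤ x ≤ 156. A'(x) = x/8 − (156−x)/(2π) = 0 gives x = 4·156/(π+4) ≈ 87.3755.
A'' = 1/8 + 1/(2π) > 0, so this gives the minimum combined area; x ≈ 87.3755 cm to the square.

87.3755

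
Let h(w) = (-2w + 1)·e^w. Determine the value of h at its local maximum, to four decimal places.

1.2131

h'(w) = (-2)·e^w + (-2w + 1)·1·e^w = (-2w - 1)·e^w. Since e^w > 0, the only critical point is w = -1/2.
h''(-1/2) has the same sign as -2 < 0, so this is a local maximum.
h(-1/2) = (2)·e^(-1/2) ≈ 1.2131.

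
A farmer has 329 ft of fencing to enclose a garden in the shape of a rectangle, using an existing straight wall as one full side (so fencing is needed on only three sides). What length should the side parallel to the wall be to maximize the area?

329/2

Let the sides perpendicular to the wall have length x and the parallel side y, so 2x + y = 329 and the area is A = xy = x(329 − 2x).
A'(x) = 329 − 4x = 0 gives x = 329/4, and A''(x) = −4 < 0 confirms a maximum.
Then y = 329 − 2·329/4 = 329/2 and A = 108241/8.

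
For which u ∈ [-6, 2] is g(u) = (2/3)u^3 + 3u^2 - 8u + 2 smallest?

1

The derivative is 2u^2 + 6u - 8, which vanishes at u = -4 and u = 1.
Candidates: g(-6) = 14,  g(-4) = 118/3,  g(1) = -7/3,  g(2) = 10/3.
So the minimum is g(1) = -7/3.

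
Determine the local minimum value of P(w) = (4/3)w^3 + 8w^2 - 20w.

P'(w) = 4w^2 + 16w - 20 = 0 at w = -5, 1.
Second-derivative test with P''(w) = 8w + 16: P''(-5) = -24 < 0 ⇒ local maximum; P''(1) = 24 > 0 ⇒ local minimum.
The local minimum is P(1) = -32/3.

-32/3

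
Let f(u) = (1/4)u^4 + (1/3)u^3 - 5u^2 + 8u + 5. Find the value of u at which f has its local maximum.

f'(u) = u^3 + u^2 - 10u + 8. Setting f'(u) = 0 gives u ∈ {-4, 1, 2}.
Since f''(u) = 3u^2 + 2u - 10, we get f''(-4) = 30 > 0 ⇒ local minimum; f''(1) = -5 < 0 ⇒ local maximum; f''(2) = 6 > 0 ⇒ local minimum.
The local maximum is f(1) = 103/12.

1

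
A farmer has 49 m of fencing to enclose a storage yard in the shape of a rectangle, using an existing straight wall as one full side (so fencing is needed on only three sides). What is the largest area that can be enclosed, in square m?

Let the sides perpendicular to the wall have length x and the parallel side y, so 2x + y = 49 and the area is A = xy = x(49 − 2x).
A'(x) = 49 − 4x = 0 gives x = 49/4, and A''(x) = −4 < 0 confirms a maximum.
Then y = 49 − 2·49/4 = 49/2 and A = 2401/8.

2401/8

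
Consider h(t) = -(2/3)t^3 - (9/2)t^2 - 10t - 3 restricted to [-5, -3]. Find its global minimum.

9/2

h'(t) = -2t^2 - 9t - 10, which has no zeros in [-5, -3].
Evaluating at the critical points and endpoints: h(-5) = 107/6, h(-3) = 9/2.
Hence the absolute minimum is 9/2 at t = -3.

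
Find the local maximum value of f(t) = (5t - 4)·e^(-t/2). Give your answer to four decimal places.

By the product rule, f'(t) = (-(5/2)t + 7)·e^(-t/2). Since e^(-t/2) > 0, the only critical point is t = 14/5.
f''(14/5) has the same sign as -5/2 < 0, so this is a local maximum.
f(14/5) = (10)·e^(-7/5) ≈ 2.4660.

2.4660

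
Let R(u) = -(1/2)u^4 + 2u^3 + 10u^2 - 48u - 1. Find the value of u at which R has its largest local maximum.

R'(u) = -2u^3 + 6u^2 + 20u - 48 = 0 at u = -3, 2, 4.
R''(u) = -6u^2 + 12u + 20. R''(-3) = -70 < 0 ⇒ local maximum; R''(2) = 20 > 0 ⇒ local minimum; R''(4) = -28 < 0 ⇒ local maximum.
Thus R has its largest local maximum at u = -3, with value 277/2.

-3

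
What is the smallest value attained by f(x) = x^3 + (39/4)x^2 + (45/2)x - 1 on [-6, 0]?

-259/16

The derivative is 3x^2 + (39/2)x + 45/2, which vanishes at x = -5 and x = -3/2.
Evaluating at the critical points and endpoints: f(-6) = -1,  f(-5) = 21/4,  f(-3/2) = -259/16,  f(0) = -1.
The minimum over the interval is -259/16, attained at x = -3/2.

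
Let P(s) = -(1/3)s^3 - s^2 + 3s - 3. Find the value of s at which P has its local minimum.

-3

Critical points: P'(s) = -s^2 - 2s + 3 vanishes at s = -3, 1.
Since P''(s) = -2s - 2, we get P''(-3) = 4 > 0 ⇒ local minimum; P''(1) = -4 < 0 ⇒ local maximum.
Thus P has its local minimum at s = -3, with value -12.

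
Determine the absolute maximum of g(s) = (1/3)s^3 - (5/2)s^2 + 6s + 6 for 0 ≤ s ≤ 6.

Differentiating, g'(s) = s^2 - 5s + 6; which vanishes at s = 2 and s = 3.
Evaluating at the critical points and endpoints: g(0) = 6; g(2) = 32/3; g(3) = 21/2; g(6) = 24.
So the maximum is g(6) = 24.

24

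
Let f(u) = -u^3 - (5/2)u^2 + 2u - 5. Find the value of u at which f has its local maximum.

1/3

f'(u) = -3u^2 - 5u + 2. Setting f'(u) = 0 gives u ∈ {-2, 1/3}.
Since f''(u) = -6u - 5, we get f''(-2) = 7 > 0 ⇒ local minimum; f''(1/3) = -7 < 0 ⇒ local maximum.
So the local maximum value is f(1/3) = -251/54.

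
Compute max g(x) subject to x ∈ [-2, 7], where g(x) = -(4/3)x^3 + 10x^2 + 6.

g'(x) = -4x^2 + 20x, which vanishes at x = 0 and x = 5.
Compare values at every candidate in [-2, 7]: g(-2) = 170/3, g(0) = 6, g(5) = 268/3, g(7) = 116/3.
Hence the absolute maximum is 268/3 at x = 5.

268/3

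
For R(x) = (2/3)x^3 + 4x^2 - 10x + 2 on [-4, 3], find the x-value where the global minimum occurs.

The derivative is 2x^2 + 8x - 10, whose only zero in [-4, 3] is x = 1.
Evaluating at the critical points and endpoints: R(-4) = 190/3,  R(1) = -10/3,  R(3) = 26.
The minimum over the interval is -10/3, attained at x = 1.

1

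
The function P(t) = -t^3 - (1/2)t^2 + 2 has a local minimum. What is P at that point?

P'(t) = -3t^2 - t. Setting P'(t) = 0 gives t ∈ {-1/3, 0}.
Second-derivative test with P''(t) = -6t - 1: P''(-1/3) = 1 > 0 ⇒ local minimum; P''(0) = -1 < 0 ⇒ local maximum.
Thus P has its local minimum at t = -1/3, with value 107/54.

107/54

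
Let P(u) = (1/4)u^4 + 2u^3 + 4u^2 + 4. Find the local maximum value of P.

8

Critical points: P'(u) = u^3 + 6u^2 + 8u vanishes at u = -4, -2, 0.
Second-derivative test with P''(u) = 3u^2 + 12u + 8: P''(-4) = 8 > 0 ⇒ local minimum; P''(-2) = -4 < 0 ⇒ local maximum; P''(0) = 8 > 0 ⇒ local minimum.
The local maximum is P(-2) = 8.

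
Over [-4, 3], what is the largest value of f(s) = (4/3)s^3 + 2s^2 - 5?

49

f'(s) = 4s^2 + 4s, which vanishes at s = -1 and s = 0.
Candidates: f(-4) = -175/3; f(-1) = -13/3; f(0) = -5; f(3) = 49.
So the maximum is f(3) = 49.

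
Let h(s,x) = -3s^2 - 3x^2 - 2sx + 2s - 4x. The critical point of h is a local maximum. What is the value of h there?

∂h/∂s = -6s - 2x + 2 = 0 and ∂h/∂x = -2s - 6x - 4 = 0, so (s, x) = (5/8, -7/8).
The Hessian has h_{ss} = -6, h_{xx} = -6, h_{sx} = -2, giving D = 32 > 0 with h_{ss} < 0, so the point is a local maximum.
h(5/8, -7/8) = 19/8.

19/8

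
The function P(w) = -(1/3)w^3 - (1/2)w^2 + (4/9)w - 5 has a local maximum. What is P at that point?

-797/162

P'(w) = -w^2 - w + 4/9 = 0 at w = -4/3, 1/3.
Second-derivative test with P''(w) = -2w - 1: P''(-4/3) = 5/3 > 0 ⇒ local minimum; P''(1/3) = -5/3 < 0 ⇒ local maximum.
The local maximum is P(1/3) = -797/162.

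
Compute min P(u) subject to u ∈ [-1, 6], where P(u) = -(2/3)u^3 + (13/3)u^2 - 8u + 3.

Differentiating, P'(u) = -2u^2 + (26/3)u - 8; which vanishes at u = 4/3 and u = 3.
Candidates: P(-1) = 16; P(4/3) = -125/81; P(3) = 0; P(6) = -33.
Hence the absolute minimum is -33 at u = 6.

-33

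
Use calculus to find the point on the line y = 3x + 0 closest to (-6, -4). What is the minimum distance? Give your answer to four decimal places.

4.4272

Minimize D(x)^2 = (x + 6)^2 + (3x + 4)^2.
d/dx[D^2] = 2(x + 6) + 2·3·(3x + 4) = 0 ⇒ x = -9/5.
Then y = -27/5 and the distance is √(98/5) ≈ 4.4272.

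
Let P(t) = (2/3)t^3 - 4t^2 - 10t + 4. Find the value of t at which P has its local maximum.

-1

Critical points: P'(t) = 2t^2 - 8t - 10 vanishes at t = -1, 5.
Second-derivative test with P''(t) = 4t - 8: P''(-1) = -12 < 0 ⇒ local maximum; P''(5) = 12 > 0 ⇒ local minimum.
So the local maximum value is P(-1) = 28/3.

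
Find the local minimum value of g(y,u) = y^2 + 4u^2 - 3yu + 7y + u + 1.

∂g/∂y = 2y - 3u + 7 = 0 and ∂g/∂u = -3y + 8u + 1 = 0, so (y, u) = (-59/7, -23/7).
The Hessian has g_{yy} = 2, g_{uu} = 8, g_{yu} = -3, giving D = 7 > 0 with g_{yy} > 0, so the point is a local minimum.
g(-59/7, -23/7) = -211/7.

-211/7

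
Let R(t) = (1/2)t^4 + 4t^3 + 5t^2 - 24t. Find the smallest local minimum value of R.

R'(t) = 2t^3 + 12t^2 + 10t - 24. Setting R'(t) = 0 gives t ∈ {-4, -3, 1}.
Since R''(t) = 6t^2 + 24t + 10, we get R''(-4) = 10 > 0 ⇒ local minimum; R''(-3) = -8 < 0 ⇒ local maximum; R''(1) = 40 > 0 ⇒ local minimum.
So the smallest local minimum value is R(1) = -29/2.

-29/2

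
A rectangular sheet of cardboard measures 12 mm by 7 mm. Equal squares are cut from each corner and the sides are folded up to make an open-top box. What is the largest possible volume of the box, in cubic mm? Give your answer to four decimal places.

With cut size x, the volume is V(x) = x(12 − 2x)(7 − 2x) for 0 < x < 3.5.
V'(x) = 12x^2 − 76x + 84. Setting V'(x) = 0 gives x ≈ 1.4266 (the root in (0, 3.5)).
V''(x) = 24x − 76 is negative there, so this is the maximum; V ≈ 54.1109.

54.1109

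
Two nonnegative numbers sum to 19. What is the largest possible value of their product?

361/4

With x + y = 19, the product is P(x) = x(19 − x).
P'(x) = 19 − 2x = 0 gives x = 19/2; P'' = −2 < 0, so this is the maximum.
P = 19/2·19/2 = 361/4.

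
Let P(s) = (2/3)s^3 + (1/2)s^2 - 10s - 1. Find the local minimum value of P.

-41/3

Critical points: P'(s) = 2s^2 + s - 10 vanishes at s = -5/2, 2.
Since P''(s) = 4s + 1, we get P''(-5/2) = -9 < 0 ⇒ local maximum; P''(2) = 9 > 0 ⇒ local minimum.
So the local minimum value is P(2) = -41/3.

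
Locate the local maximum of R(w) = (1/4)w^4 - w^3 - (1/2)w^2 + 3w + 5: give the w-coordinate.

Critical points: R'(w) = w^3 - 3w^2 - w + 3 vanishes at w = -1, 1, 3.
Second-derivative test with R''(w) = 3w^2 - 6w - 1: R''(-1) = 8 > 0 ⇒ local minimum; R''(1) = -4 < 0 ⇒ local maximum; R''(3) = 8 > 0 ⇒ local minimum.
The local maximum is R(1) = 27/4.

1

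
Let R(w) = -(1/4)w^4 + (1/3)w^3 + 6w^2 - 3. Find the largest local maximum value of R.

R'(w) = -w^3 + w^2 + 12w = 0 at w = -3, 0, 4.
Second-derivative test with R''(w) = -3w^2 + 2w + 12: R''(-3) = -21 < 0 ⇒ local maximum; R''(0) = 12 > 0 ⇒ local minimum; R''(4) = -28 < 0 ⇒ local maximum.
So the largest local maximum value is R(4) = 151/3.

151/3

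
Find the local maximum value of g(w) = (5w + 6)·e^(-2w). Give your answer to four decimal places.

10.1380

g'(w) = 5·e^(-2w) + (5w + 6)·(-2)·e^(-2w) = (-10w - 7)·e^(-2w). Since e^(-2w) > 0, the only critical point is w = -7/10.
g''(-7/10) has the same sign as -10 < 0, so this is a local maximum.
g(-7/10) = (5/2)·e^(7/5) ≈ 10.1380.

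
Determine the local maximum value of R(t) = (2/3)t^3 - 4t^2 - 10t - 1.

13/3

R'(t) = 2t^2 - 8t - 10 = 0 at t = -1, 5.
R''(t) = 4t - 8. R''(-1) = -12 < 0 ⇒ local maximum; R''(5) = 12 > 0 ⇒ local minimum.
So the local maximum value is R(-1) = 13/3.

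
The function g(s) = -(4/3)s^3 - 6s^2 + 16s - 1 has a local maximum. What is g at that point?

g'(s) = -4s^2 - 12s + 16. Setting g'(s) = 0 gives s ∈ {-4, 1}.
Since g''(s) = -8s - 12, we get g''(-4) = 20 > 0 ⇒ local minimum; g''(1) = -20 < 0 ⇒ local maximum.
The local maximum is g(1) = 23/3.

23/3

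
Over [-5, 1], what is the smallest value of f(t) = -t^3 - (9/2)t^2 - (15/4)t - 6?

-61/4

f'(t) = -3t^2 - 9t - 15/4, which vanishes at t = -5/2 and t = -1/2.
Compare values at every candidate in [-5, 1]: f(-5) = 101/4, f(-5/2) = -73/8, f(-1/2) = -41/8, f(1) = -61/4.
So the minimum is f(1) = -61/4.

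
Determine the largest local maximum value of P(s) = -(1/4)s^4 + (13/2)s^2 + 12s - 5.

83

Critical points: P'(s) = -s^3 + 13s + 12 vanishes at s = -3, -1, 4.
P''(s) = -3s^2 + 13. P''(-3) = -14 < 0 ⇒ local maximum; P''(-1) = 10 > 0 ⇒ local minimum; P''(4) = -35 < 0 ⇒ local maximum.
So the largest local maximum value is P(4) = 83.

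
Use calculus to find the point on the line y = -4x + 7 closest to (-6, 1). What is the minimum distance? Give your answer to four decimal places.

Minimize D(x)^2 = (x + 6)^2 + (-4x + 6)^2.
d/dx[D^2] = 2(x + 6) + 2·(-4)·(-4x + 6) = 0 ⇒ x = 18/17.
Then y = 47/17 and the distance is √(900/17) ≈ 7.2761.

7.2761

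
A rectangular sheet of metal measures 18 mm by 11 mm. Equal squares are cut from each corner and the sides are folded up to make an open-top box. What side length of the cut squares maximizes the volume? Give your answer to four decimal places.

With cut size x, the volume is V(x) = x(18 − 2x)(11 − 2x) for 0 < x < 5.5.
V'(x) = 12x^2 − 116x + 198. Setting V'(x) = 0 gives x ≈ 2.2140 (the root in (0, 5.5)).
V''(x) = 24x − 116 is negative there, so this is the maximum; V ≈ 197.4781.

2.2140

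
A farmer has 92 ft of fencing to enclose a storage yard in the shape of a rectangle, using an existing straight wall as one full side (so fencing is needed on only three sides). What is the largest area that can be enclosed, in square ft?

Let the sides perpendicular to the wall have length x and the parallel side y, so 2x + y = 92 and the area is A = xy = x(92 − 2x).
A'(x) = 92 − 4x = 0 gives x = 23, and A''(x) = −4 < 0 confirms a maximum.
Then y = 92 − 2·23 = 46 and A = 1058.

1058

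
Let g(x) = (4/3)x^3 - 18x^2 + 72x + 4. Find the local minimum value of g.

76

g'(x) = 4x^2 - 36x + 72 = 0 at x = 3, 6.
Since g''(x) = 8x - 36, we get g''(3) = -12 < 0 ⇒ local maximum; g''(6) = 12 > 0 ⇒ local minimum.
The local minimum is g(6) = 76.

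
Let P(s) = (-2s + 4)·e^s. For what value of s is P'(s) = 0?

By the product rule, P'(s) = (-2s + 2)·e^s. Since e^s > 0, the only critical point is s = 1.
P''(1) has the same sign as -2 < 0, so this is a local maximum.
P(1) = (2)·e^(1) ≈ 5.4366.

1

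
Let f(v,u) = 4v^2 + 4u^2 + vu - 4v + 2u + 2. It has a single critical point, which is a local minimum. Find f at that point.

38/63

∂f/∂v = 8v + u - 4 = 0 and ∂f/∂u = v + 8u + 2 = 0, so (v, u) = (34/63, -20/63).
The Hessian has f_{vv} = 8, f_{uu} = 8, f_{vu} = 1, giving D = 63 > 0 with f_{vv} > 0, so the point is a local minimum.
f(34/63, -20/63) = 38/63.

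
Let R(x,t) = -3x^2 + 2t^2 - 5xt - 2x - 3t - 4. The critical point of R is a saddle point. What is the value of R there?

-185/49

∂R/∂x = -6x - 5t - 2 = 0 and ∂R/∂t = -5x + 4t - 3 = 0, so (x, t) = (-23/49, 8/49).
The Hessian has R_{xx} = -6, R_{tt} = 4, R_{xt} = -5, giving D = -49 < 0, so the point is a saddle point.
R(-23/49, 8/49) = -185/49.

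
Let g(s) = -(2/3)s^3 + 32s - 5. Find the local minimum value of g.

-271/3

g'(s) = -2s^2 + 32. Setting g'(s) = 0 gives s ∈ {-4, 4}.
Second-derivative test with g''(s) = -4s: g''(-4) = 16 > 0 ⇒ local minimum; g''(4) = -16 < 0 ⇒ local maximum.
The local minimum is g(-4) = -271/3.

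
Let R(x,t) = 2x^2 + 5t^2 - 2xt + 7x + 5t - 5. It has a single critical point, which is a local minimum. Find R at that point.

∂R/∂x = 4x - 2t + 7 = 0 and ∂R/∂t = -2x + 10t + 5 = 0, so (x, t) = (-20/9, -17/18).
The Hessian has R_{xx} = 4, R_{tt} = 10, R_{xt} = -2, giving D = 36 > 0 with R_{xx} > 0, so the point is a local minimum.
R(-20/9, -17/18) = -545/36.

-545/36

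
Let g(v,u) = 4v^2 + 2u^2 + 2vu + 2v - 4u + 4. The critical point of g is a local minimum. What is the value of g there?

∂g/∂v = 8v + 2u + 2 = 0 and ∂g/∂u = 2v + 4u - 4 = 0, so (v, u) = (-4/7, 9/7).
The Hessian has g_{vv} = 8, g_{uu} = 4, g_{vu} = 2, giving D = 28 > 0 with g_{vv} > 0, so the point is a local minimum.
g(-4/7, 9/7) = 6/7.

6/7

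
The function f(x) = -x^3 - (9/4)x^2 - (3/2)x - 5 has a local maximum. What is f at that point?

-75/16

f'(x) = -3x^2 - (9/2)x - 3/2 = 0 at x = -1, -1/2.
Since f''(x) = -6x - 9/2, we get f''(-1) = 3/2 > 0 ⇒ local minimum; f''(-1/2) = -3/2 < 0 ⇒ local maximum.
The local maximum is f(-1/2) = -75/16.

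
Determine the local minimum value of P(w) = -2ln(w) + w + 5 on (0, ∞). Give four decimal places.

5.6137

P'(w) = -2/w + 1 = 0 gives w = 2.
P''(w) = 2/w², which is positive for w > 0, so this is a local minimum.
P(2) = -2·ln(2) + 2 + 5 ≈ 5.6137.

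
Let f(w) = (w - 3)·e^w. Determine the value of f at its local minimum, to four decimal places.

-7.3891

Differentiating with the product rule gives f'(w) = (w - 2)·e^w. Since e^w > 0, the only critical point is w = 2.
f''(2) has the same sign as 1 > 0, so this is a local minimum.
f(2) = (-1)·e^(2) ≈ -7.3891.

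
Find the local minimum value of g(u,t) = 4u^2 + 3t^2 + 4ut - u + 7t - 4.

-355/32

∂g/∂u = 8u + 4t - 1 = 0 and ∂g/∂t = 4u + 6t + 7 = 0, so (u, t) = (17/16, -15/8).
The Hessian has g_{uu} = 8, g_{tt} = 6, g_{ut} = 4, giving D = 32 > 0 with g_{uu} > 0, so the point is a local minimum.
g(17/16, -15/8) = -355/32.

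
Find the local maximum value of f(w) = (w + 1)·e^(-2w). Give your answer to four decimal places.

Differentiating with the product rule gives f'(w) = (-2w - 1)·e^(-2w). Since e^(-2w) > 0, the only critical point is w = -1/2.
f''(-1/2) has the same sign as -2 < 0, so this is a local maximum.
f(-1/2) = (1/2)·e^(1) ≈ 1.3591.

1.3591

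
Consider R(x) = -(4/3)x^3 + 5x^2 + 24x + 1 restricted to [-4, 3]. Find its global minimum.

The derivative is -4x^2 + 10x + 24, whose only zero in [-4, 3] is x = -3/2.
Evaluating at the critical points and endpoints: R(-4) = 211/3, R(-3/2) = -77/4, R(3) = 82.
So the minimum is R(-3/2) = -77/4.

-77/4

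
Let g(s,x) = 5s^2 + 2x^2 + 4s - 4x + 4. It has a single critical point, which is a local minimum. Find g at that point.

∂g/∂s = 10s + 4 = 0 and ∂g/∂x = 4x - 4 = 0, so (s, x) = (-2/5, 1).
The Hessian has g_{ss} = 10, g_{xx} = 4, g_{sx} = 0, giving D = 40 > 0 with g_{ss} > 0, so the point is a local minimum.
g(-2/5, 1) = 6/5.

6/5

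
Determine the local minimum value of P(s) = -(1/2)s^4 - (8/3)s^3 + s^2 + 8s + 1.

P'(s) = -2s^3 - 8s^2 + 2s + 8 = 0 at s = -4, -1, 1.
Second-derivative test with P''(s) = -6s^2 - 16s + 2: P''(-4) = -30 < 0 ⇒ local maximum; P''(-1) = 12 > 0 ⇒ local minimum; P''(1) = -20 < 0 ⇒ local maximum.
The local minimum is P(-1) = -23/6.

-23/6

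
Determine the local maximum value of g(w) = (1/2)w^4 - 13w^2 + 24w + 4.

g'(w) = 2w^3 - 26w + 24. Setting g'(w) = 0 gives w ∈ {-4, 1, 3}.
Second-derivative test with g''(w) = 6w^2 - 26: g''(-4) = 70 > 0 ⇒ local minimum; g''(1) = -20 < 0 ⇒ local maximum; g''(3) = 28 > 0 ⇒ local minimum.
Thus g has its local maximum at w = 1, with value 31/2.

31/2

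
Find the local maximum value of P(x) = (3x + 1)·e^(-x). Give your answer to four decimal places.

1.5403

Differentiating with the product rule gives P'(x) = (-3x + 2)·e^(-x). Since e^(-x) > 0, the only critical point is x = 2/3.
P''(2/3) has the same sign as -3 < 0, so this is a local maximum.
P(2/3) = (3)·e^(-2/3) ≈ 1.5403.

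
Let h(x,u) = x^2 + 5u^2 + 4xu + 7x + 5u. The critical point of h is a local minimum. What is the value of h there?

∂h/∂x = 2x + 4u + 7 = 0 and ∂h/∂u = 4x + 10u + 5 = 0, so (x, u) = (-25/2, 9/2).
The Hessian has h_{xx} = 2, h_{uu} = 10, h_{xu} = 4, giving D = 4 > 0 with h_{xx} > 0, so the point is a local minimum.
h(-25/2, 9/2) = -65/2.

-65/2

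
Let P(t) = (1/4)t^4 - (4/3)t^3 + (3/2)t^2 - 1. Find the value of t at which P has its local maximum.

1

Critical points: P'(t) = t^3 - 4t^2 + 3t vanishes at t = 0, 1, 3.
Since P''(t) = 3t^2 - 8t + 3, we get P''(0) = 3 > 0 ⇒ local minimum; P''(1) = -2 < 0 ⇒ local maximum; P''(3) = 6 > 0 ⇒ local minimum.
Thus P has its local maximum at t = 1, with value -7/12.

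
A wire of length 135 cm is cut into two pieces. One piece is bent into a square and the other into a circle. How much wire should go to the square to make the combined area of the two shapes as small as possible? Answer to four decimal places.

75.6134

Let x be the length used for the square. Square side x/4; circle radius (135−x)/(2π).
A(x) = (x/4)² + π·((135−x)/(2π))² = x²/16 + (135−x)²/(4π) for 0 ≤ x ≤ 135. A'(x) = x/8 − (135−x)/(2π) = 0 gives x = 4·135/(π+4) ≈ 75.6134.
A'' = 1/8 + 1/(2π) > 0, so this gives the minimum combined area; x ≈ 75.6134 cm to the square.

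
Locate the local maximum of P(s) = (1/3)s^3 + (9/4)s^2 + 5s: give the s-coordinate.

P'(s) = s^2 + (9/2)s + 5. Setting P'(s) = 0 gives s ∈ {-5/2, -2}.
Second-derivative test with P''(s) = 2s + 9/2: P''(-5/2) = -1/2 < 0 ⇒ local maximum; P''(-2) = 1/2 > 0 ⇒ local minimum.
Thus P has its local maximum at s = -5/2, with value -175/48.

-5/2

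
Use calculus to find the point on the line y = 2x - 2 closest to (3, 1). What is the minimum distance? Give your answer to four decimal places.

1.3416

Minimize D(x)^2 = (x - 3)^2 + (2x - 3)^2.
d/dx[D^2] = 2(x - 3) + 2·2·(2x - 3) = 0 ⇒ x = 9/5.
Then y = 8/5 and the distance is √(9/5) ≈ 1.3416.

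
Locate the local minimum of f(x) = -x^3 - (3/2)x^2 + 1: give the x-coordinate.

-1

f'(x) = -3x^2 - 3x = 0 at x = -1, 0.
Since f''(x) = -6x - 3, we get f''(-1) = 3 > 0 ⇒ local minimum; f''(0) = -3 < 0 ⇒ local maximum.
The local minimum is f(-1) = 1/2.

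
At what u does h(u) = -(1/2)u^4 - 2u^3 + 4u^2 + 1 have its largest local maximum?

h'(u) = -2u^3 - 6u^2 + 8u = 0 at u = -4, 0, 1.
Since h''(u) = -6u^2 - 12u + 8, we get h''(-4) = -40 < 0 ⇒ local maximum; h''(0) = 8 > 0 ⇒ local minimum; h''(1) = -10 < 0 ⇒ local maximum.
So the largest local maximum value is h(-4) = 65.

-4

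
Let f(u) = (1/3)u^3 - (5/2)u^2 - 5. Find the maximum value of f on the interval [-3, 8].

17/3

The derivative is u^2 - 5u, which vanishes at u = 0 and u = 5.
Evaluating at the critical points and endpoints: f(-3) = -73/2; f(0) = -5; f(5) = -155/6; f(8) = 17/3.
The maximum over the interval is 17/3, attained at u = 8.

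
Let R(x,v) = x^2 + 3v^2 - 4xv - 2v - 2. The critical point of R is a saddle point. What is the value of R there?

∂R/∂x = 2x - 4v = 0 and ∂R/∂v = -4x + 6v - 2 = 0, so (x, v) = (-2, -1).
The Hessian has R_{xx} = 2, R_{vv} = 6, R_{xv} = -4, giving D = -4 < 0, so the point is a saddle point.
R(-2, -1) = -1.

-1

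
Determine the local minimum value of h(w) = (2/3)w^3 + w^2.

0

h'(w) = 2w^2 + 2w = 0 at w = -1, 0.
Since h''(w) = 4w + 2, we get h''(-1) = -2 < 0 ⇒ local maximum; h''(0) = 2 > 0 ⇒ local minimum.
The local minimum is h(0) = 0.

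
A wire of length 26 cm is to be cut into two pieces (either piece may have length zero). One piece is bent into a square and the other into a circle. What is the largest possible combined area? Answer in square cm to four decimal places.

53.7944

Let x be the length used for the square. Square side x/4; circle radius (26−x)/(2π).
A(x) = (x/4)² + π·((26−x)/(2π))² = x²/16 + (26−x)²/(4π) for 0 ≤ x ≤ 26. A'(x) = x/8 − (26−x)/(2π) = 0 gives x = 4·26/(π+4) ≈ 14.5626.
A'' > 0, so the interior critical point is a minimum; the maximum is at an endpoint. A(0) = 53.7944 and A(26) = 42.2500, so the largest area is 53.7944.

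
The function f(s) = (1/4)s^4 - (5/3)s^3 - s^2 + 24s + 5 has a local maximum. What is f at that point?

173/4

Critical points: f'(s) = s^3 - 5s^2 - 2s + 24 vanishes at s = -2, 3, 4.
Since f''(s) = 3s^2 - 10s - 2, we get f''(-2) = 30 > 0 ⇒ local minimum; f''(3) = -5 < 0 ⇒ local maximum; f''(4) = 6 > 0 ⇒ local minimum.
So the local maximum value is f(3) = 173/4.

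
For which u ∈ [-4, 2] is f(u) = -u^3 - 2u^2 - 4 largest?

f'(u) = -3u^2 - 4u, which vanishes at u = -4/3 and u = 0.
Candidates: f(-4) = 28; f(-4/3) = -140/27; f(0) = -4; f(2) = -20.
The maximum over the interval is 28, attained at u = -4.

-4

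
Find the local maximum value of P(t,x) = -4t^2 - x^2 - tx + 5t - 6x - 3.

154/15

∂P/∂t = -8t - x + 5 = 0 and ∂P/∂x = -t - 2x - 6 = 0, so (t, x) = (16/15, -53/15).
The Hessian has P_{tt} = -8, P_{xx} = -2, P_{tx} = -1, giving D = 15 > 0 with P_{tt} < 0, so the point is a local maximum.
P(16/15, -53/15) = 154/15.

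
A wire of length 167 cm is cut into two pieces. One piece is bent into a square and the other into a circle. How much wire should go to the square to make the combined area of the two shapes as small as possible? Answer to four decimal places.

Let x be the length used for the square. Square side x/4; circle radius (167−x)/(2π).
A(x) = (x/4)² + π·((167−x)/(2π))² = x²/16 + (167−x)²/(4π) for 0 ≤ x ≤ 167. A'(x) = x/8 − (167−x)/(2π) = 0 gives x = 4·167/(π+4) ≈ 93.5366.
A'' = 1/8 + 1/(2π) > 0, so this gives the minimum combined area; x ≈ 93.5366 cm to the square.

93.5366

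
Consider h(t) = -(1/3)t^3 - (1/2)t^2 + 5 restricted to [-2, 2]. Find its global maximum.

Differentiating, h'(t) = -t^2 - t; which vanishes at t = -1 and t = 0.
Evaluating at the critical points and endpoints: h(-2) = 17/3, h(-1) = 29/6, h(0) = 5, h(2) = 1/3.
So the maximum is h(-2) = 17/3.

17/3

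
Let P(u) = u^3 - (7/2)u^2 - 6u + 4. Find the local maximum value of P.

166/27

Critical points: P'(u) = 3u^2 - 7u - 6 vanishes at u = -2/3, 3.
Since P''(u) = 6u - 7, we get P''(-2/3) = -11 < 0 ⇒ local maximum; P''(3) = 11 > 0 ⇒ local minimum.
The local maximum is P(-2/3) = 166/27.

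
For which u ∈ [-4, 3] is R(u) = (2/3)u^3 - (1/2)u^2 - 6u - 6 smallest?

The derivative is 2u^2 - u - 6, which vanishes at u = -3/2 and u = 2.
Candidates: R(-4) = -98/3, R(-3/2) = -3/8, R(2) = -44/3, R(3) = -21/2.
The minimum over the interval is -98/3, attained at u = -4.

-4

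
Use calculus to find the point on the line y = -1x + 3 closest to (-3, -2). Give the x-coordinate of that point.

Minimize D(x)^2 = (x + 3)^2 + (-x + 5)^2.
d/dx[D^2] = 2(x + 3) + 2·(-1)·(-x + 5) = 0 ⇒ x = 1.
Then y = 2 and the distance is √(32) ≈ 5.6569.

1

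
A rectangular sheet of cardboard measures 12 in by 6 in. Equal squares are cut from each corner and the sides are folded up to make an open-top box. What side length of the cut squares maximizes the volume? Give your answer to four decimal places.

With cut size x, the volume is V(x) = x(12 − 2x)(6 − 2x) for 0 < x < 3.
V'(x) = 12x^2 − 72x + 72. Setting V'(x) = 0 gives x ≈ 1.2679 (the root in (0, 3)).
V''(x) = 24x − 72 is negative there, so this is the maximum; V ≈ 41.5692.

1.2679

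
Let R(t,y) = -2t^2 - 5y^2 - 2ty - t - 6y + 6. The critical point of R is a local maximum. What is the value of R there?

∂R/∂t = -4t - 2y - 1 = 0 and ∂R/∂y = -2t - 10y - 6 = 0, so (t, y) = (1/18, -11/18).
The Hessian has R_{tt} = -4, R_{yy} = -10, R_{ty} = -2, giving D = 36 > 0 with R_{tt} < 0, so the point is a local maximum.
R(1/18, -11/18) = 281/36.

281/36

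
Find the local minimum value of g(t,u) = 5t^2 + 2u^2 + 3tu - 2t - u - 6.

∂g/∂t = 10t + 3u - 2 = 0 and ∂g/∂u = 3t + 4u - 1 = 0, so (t, u) = (5/31, 4/31).
The Hessian has g_{tt} = 10, g_{uu} = 4, g_{tu} = 3, giving D = 31 > 0 with g_{tt} > 0, so the point is a local minimum.
g(5/31, 4/31) = -193/31.

-193/31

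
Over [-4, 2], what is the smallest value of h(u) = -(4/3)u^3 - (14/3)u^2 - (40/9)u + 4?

Differentiating, h'(u) = -4u^2 - (28/3)u - 40/9; which vanishes at u = -5/3 and u = -2/3.
Evaluating at the critical points and endpoints: h(-4) = 292/9,  h(-5/3) = 374/81,  h(-2/3) = 428/81,  h(2) = -308/9.
The minimum over the interval is -308/9, attained at u = 2.

-308/9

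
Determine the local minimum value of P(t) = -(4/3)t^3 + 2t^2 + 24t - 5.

P'(t) = -4t^2 + 4t + 24. Setting P'(t) = 0 gives t ∈ {-2, 3}.
P''(t) = -8t + 4. P''(-2) = 20 > 0 ⇒ local minimum; P''(3) = -20 < 0 ⇒ local maximum.
The local minimum is P(-2) = -103/3.

-103/3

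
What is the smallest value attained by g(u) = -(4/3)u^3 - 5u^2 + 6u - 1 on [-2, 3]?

-64

g'(u) = -4u^2 - 10u + 6, whose only zero in [-2, 3] is u = 1/2.
Evaluating at the critical points and endpoints: g(-2) = -67/3; g(1/2) = 7/12; g(3) = -64.
Hence the absolute minimum is -64 at u = 3.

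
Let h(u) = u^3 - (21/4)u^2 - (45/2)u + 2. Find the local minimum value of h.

h'(u) = 3u^2 - (21/2)u - 45/2 = 0 at u = -3/2, 5.
h''(u) = 6u - 21/2. h''(-3/2) = -39/2 < 0 ⇒ local maximum; h''(5) = 39/2 > 0 ⇒ local minimum.
So the local minimum value is h(5) = -467/4.

-467/4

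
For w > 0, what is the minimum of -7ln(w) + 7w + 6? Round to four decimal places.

h'(w) = -7/w + 7 = 0 gives w = 1.
h''(w) = 7/w², which is positive for w > 0, so this is a local minimum.
h(1) = -7·ln(1) + 7 + 6 ≈ 13.0000.

13.0000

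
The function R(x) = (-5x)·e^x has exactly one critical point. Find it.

Differentiating with the product rule gives R'(x) = (-5x - 5)·e^x. Since e^x > 0, the only critical point is x = -1.
R''(-1) has the same sign as -5 < 0, so this is a local maximum.
R(-1) = (5)·e^(-1) ≈ 1.8394.

-1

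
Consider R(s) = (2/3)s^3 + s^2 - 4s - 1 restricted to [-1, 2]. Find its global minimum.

-10/3

Differentiating, R'(s) = 2s^2 + 2s - 4; whose only zero in [-1, 2] is s = 1.
Evaluating at the critical points and endpoints: R(-1) = 10/3, R(1) = -10/3, R(2) = 1/3.
So the minimum is R(1) = -10/3.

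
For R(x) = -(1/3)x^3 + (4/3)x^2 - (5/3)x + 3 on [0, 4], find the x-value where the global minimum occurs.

The derivative is -x^2 + (8/3)x - 5/3, which vanishes at x = 1 and x = 5/3.
Compare values at every candidate in [0, 4]: R(0) = 3,  R(1) = 7/3,  R(5/3) = 193/81,  R(4) = -11/3.
Hence the absolute minimum is -11/3 at x = 4.

4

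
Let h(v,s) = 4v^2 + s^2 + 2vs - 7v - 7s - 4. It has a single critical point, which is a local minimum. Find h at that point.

-65/4

∂h/∂v = 8v + 2s - 7 = 0 and ∂h/∂s = 2v + 2s - 7 = 0, so (v, s) = (0, 7/2).
The Hessian has h_{vv} = 8, h_{ss} = 2, h_{vs} = 2, giving D = 12 > 0 with h_{vv} > 0, so the point is a local minimum.
h(0, 7/2) = -65/4.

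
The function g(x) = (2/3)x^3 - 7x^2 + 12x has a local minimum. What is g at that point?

Critical points: g'(x) = 2x^2 - 14x + 12 vanishes at x = 1, 6.
Second-derivative test with g''(x) = 4x - 14: g''(1) = -10 < 0 ⇒ local maximum; g''(6) = 10 > 0 ⇒ local minimum.
Thus g has its local minimum at x = 6, with value -36.

-36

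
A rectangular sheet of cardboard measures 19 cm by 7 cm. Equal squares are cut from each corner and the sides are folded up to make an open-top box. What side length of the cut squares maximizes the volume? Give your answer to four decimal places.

1.5594

With cut size x, the volume is V(x) = x(19 − 2x)(7 − 2x) for 0 < x < 3.5.
V'(x) = 12x^2 − 104x + 133. Setting V'(x) = 0 gives x ≈ 1.5594 (the root in (0, 3.5)).
V''(x) = 24x − 104 is negative there, so this is the maximum; V ≈ 96.1185.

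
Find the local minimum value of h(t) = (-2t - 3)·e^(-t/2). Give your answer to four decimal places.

-3.1152

h'(t) = (-2)·e^(-t/2) + (-2t - 3)·(-1/2)·e^(-t/2) = (t - 1/2)·e^(-t/2). Since e^(-t/2) > 0, the only critical point is t = 1/2.
h''(1/2) has the same sign as 1 > 0, so this is a local minimum.
h(1/2) = (-4)·e^(-1/4) ≈ -3.1152.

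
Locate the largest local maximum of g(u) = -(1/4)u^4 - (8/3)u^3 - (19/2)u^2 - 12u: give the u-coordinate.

g'(u) = -u^3 - 8u^2 - 19u - 12 = 0 at u = -4, -3, -1.
Second-derivative test with g''(u) = -3u^2 - 16u - 19: g''(-4) = -3 < 0 ⇒ local maximum; g''(-3) = 2 > 0 ⇒ local minimum; g''(-1) = -6 < 0 ⇒ local maximum.
Thus g has its largest local maximum at u = -1, with value 59/12.

-1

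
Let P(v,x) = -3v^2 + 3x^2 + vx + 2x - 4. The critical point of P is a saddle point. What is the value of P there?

∂P/∂v = -6v + x = 0 and ∂P/∂x = v + 6x + 2 = 0, so (v, x) = (-2/37, -12/37).
The Hessian has P_{vv} = -6, P_{xx} = 6, P_{vx} = 1, giving D = -37 < 0, so the point is a saddle point.
P(-2/37, -12/37) = -160/37.

-160/37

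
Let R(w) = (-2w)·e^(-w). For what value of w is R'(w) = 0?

1

Differentiating with the product rule gives R'(w) = (2w - 2)·e^(-w). Since e^(-w) > 0, the only critical point is w = 1.
R''(1) has the same sign as 2 > 0, so this is a local minimum.
R(1) = (-2)·e^(-1) ≈ -0.7358.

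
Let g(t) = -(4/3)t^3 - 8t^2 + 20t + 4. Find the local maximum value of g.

44/3

g'(t) = -4t^2 - 16t + 20. Setting g'(t) = 0 gives t ∈ {-5, 1}.
Second-derivative test with g''(t) = -8t - 16: g''(-5) = 24 > 0 ⇒ local minimum; g''(1) = -24 < 0 ⇒ local maximum.
The local maximum is g(1) = 44/3.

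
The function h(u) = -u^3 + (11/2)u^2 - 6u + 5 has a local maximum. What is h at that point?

h'(u) = -3u^2 + 11u - 6. Setting h'(u) = 0 gives u ∈ {2/3, 3}.
Since h''(u) = -6u + 11, we get h''(2/3) = 7 > 0 ⇒ local minimum; h''(3) = -7 < 0 ⇒ local maximum.
The local maximum is h(3) = 19/2.

19/2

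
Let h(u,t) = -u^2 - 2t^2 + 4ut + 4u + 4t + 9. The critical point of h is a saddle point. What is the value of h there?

-5

∂h/∂u = -2u + 4t + 4 = 0 and ∂h/∂t = 4u - 4t + 4 = 0, so (u, t) = (-4, -3).
The Hessian has h_{uu} = -2, h_{tt} = -4, h_{ut} = 4, giving D = -8 < 0, so the point is a saddle point.
h(-4, -3) = -5.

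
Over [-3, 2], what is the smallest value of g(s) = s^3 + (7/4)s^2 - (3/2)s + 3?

Differentiating, g'(s) = 3s^2 + (7/2)s - 3/2; which vanishes at s = -3/2 and s = 1/3.
Compare values at every candidate in [-3, 2]: g(-3) = -15/4, g(-3/2) = 93/16, g(1/3) = 295/108, g(2) = 15.
So the minimum is g(-3) = -15/4.

-15/4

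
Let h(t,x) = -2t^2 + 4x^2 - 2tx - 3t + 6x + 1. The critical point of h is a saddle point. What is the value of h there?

-1

∂h/∂t = -4t - 2x - 3 = 0 and ∂h/∂x = -2t + 8x + 6 = 0, so (t, x) = (-1/3, -5/6).
The Hessian has h_{tt} = -4, h_{xx} = 8, h_{tx} = -2, giving D = -36 < 0, so the point is a saddle point.
h(-1/3, -5/6) = -1.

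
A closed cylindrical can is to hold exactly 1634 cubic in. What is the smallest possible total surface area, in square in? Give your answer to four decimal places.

767.9788

With radius r and height h, πr²h = 1634 so h = 1634/(πr²), and S(r) = 2πr² + 2πrh = 2πr² + 2·1634/r.
S'(r) = 4πr − 2·1634/r² = 0 ⇒ r³ = 1634/(2π), so r ≈ 6.3830 and h = 2r ≈ 12.7660.
S''(r) = 4π + 4·1634/r³ > 0, so this is the minimum; S ≈ 767.9788.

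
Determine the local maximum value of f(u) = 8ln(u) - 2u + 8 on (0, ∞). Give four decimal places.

f'(u) = 8/u − 2 = 0 gives u = 4.
f''(u) = -8/u², which is negative for u > 0, so this is a local maximum.
f(4) = 8·ln(4) - 8 + 8 ≈ 11.0904.

11.0904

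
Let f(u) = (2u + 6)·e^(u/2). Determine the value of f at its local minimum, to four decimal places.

-0.3283

By the product rule, f'(u) = (u + 5)·e^(u/2). Since e^(u/2) > 0, the only critical point is u = -5.
f''(-5) has the same sign as 1 > 0, so this is a local minimum.
f(-5) = (-4)·e^(-5/2) ≈ -0.3283.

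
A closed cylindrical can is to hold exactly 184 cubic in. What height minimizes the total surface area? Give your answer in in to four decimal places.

With radius r and height h, πr²h = 184 so h = 184/(πr²), and S(r) = 2πr² + 2πrh = 2πr² + 2·184/r.
S'(r) = 4πr − 2·184/r² = 0 ⇒ r³ = 184/(2π), so r ≈ 3.0823 and h = 2r ≈ 6.1647.
S''(r) = 4π + 4·184/r³ > 0, so this is the minimum; S ≈ 179.0852.

6.1647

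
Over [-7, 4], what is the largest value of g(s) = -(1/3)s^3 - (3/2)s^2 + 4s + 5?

107/6

The derivative is -s^2 - 3s + 4, which vanishes at s = -4 and s = 1.
Evaluating at the critical points and endpoints: g(-7) = 107/6,  g(-4) = -41/3,  g(1) = 43/6,  g(4) = -73/3.
The maximum over the interval is 107/6, attained at s = -7.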